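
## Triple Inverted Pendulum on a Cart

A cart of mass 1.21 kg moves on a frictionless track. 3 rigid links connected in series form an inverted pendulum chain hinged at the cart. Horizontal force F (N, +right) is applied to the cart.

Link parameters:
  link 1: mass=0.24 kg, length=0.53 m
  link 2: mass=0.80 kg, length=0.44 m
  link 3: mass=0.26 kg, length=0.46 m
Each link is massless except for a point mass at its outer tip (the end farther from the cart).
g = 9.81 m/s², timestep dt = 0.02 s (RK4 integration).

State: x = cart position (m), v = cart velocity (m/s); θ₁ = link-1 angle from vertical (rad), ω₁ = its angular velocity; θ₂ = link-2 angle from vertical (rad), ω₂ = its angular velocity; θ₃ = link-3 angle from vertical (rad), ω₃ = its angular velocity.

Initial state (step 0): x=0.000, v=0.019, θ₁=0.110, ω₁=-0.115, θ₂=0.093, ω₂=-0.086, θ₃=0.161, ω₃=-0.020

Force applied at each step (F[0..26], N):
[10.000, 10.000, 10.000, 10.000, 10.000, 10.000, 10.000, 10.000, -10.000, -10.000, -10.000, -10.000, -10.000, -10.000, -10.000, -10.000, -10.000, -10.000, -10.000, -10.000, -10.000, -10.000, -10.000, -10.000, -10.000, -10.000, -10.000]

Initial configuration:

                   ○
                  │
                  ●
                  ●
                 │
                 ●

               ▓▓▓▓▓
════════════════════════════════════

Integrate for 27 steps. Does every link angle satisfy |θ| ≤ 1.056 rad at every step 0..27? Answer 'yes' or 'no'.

apply F[0]=+10.000 → step 1: x=0.002, v=0.160, θ₁=0.106, ω₁=-0.311, θ₂=0.091, ω₂=-0.138, θ₃=0.161, ω₃=0.022
apply F[1]=+10.000 → step 2: x=0.006, v=0.303, θ₁=0.097, ω₁=-0.519, θ₂=0.088, ω₂=-0.182, θ₃=0.162, ω₃=0.065
apply F[2]=+10.000 → step 3: x=0.014, v=0.448, θ₁=0.085, ω₁=-0.748, θ₂=0.084, ω₂=-0.208, θ₃=0.164, ω₃=0.110
apply F[3]=+10.000 → step 4: x=0.024, v=0.597, θ₁=0.067, ω₁=-1.008, θ₂=0.079, ω₂=-0.209, θ₃=0.166, ω₃=0.157
apply F[4]=+10.000 → step 5: x=0.038, v=0.751, θ₁=0.044, ω₁=-1.310, θ₂=0.075, ω₂=-0.172, θ₃=0.170, ω₃=0.206
apply F[5]=+10.000 → step 6: x=0.054, v=0.910, θ₁=0.015, ω₁=-1.664, θ₂=0.073, ω₂=-0.091, θ₃=0.175, ω₃=0.256
apply F[6]=+10.000 → step 7: x=0.074, v=1.076, θ₁=-0.023, ω₁=-2.074, θ₂=0.072, ω₂=0.040, θ₃=0.180, ω₃=0.302
apply F[7]=+10.000 → step 8: x=0.098, v=1.247, θ₁=-0.069, ω₁=-2.532, θ₂=0.075, ω₂=0.208, θ₃=0.187, ω₃=0.341
apply F[8]=-10.000 → step 9: x=0.121, v=1.095, θ₁=-0.118, ω₁=-2.456, θ₂=0.081, ω₂=0.462, θ₃=0.194, ω₃=0.381
apply F[9]=-10.000 → step 10: x=0.141, v=0.948, θ₁=-0.167, ω₁=-2.455, θ₂=0.094, ω₂=0.790, θ₃=0.202, ω₃=0.418
apply F[10]=-10.000 → step 11: x=0.159, v=0.804, θ₁=-0.217, ω₁=-2.505, θ₂=0.113, ω₂=1.166, θ₃=0.210, ω₃=0.448
apply F[11]=-10.000 → step 12: x=0.174, v=0.663, θ₁=-0.268, ω₁=-2.578, θ₂=0.140, ω₂=1.563, θ₃=0.220, ω₃=0.469
apply F[12]=-10.000 → step 13: x=0.185, v=0.520, θ₁=-0.320, ω₁=-2.651, θ₂=0.176, ω₂=1.956, θ₃=0.229, ω₃=0.481
apply F[13]=-10.000 → step 14: x=0.194, v=0.376, θ₁=-0.374, ω₁=-2.706, θ₂=0.219, ω₂=2.330, θ₃=0.239, ω₃=0.486
apply F[14]=-10.000 → step 15: x=0.200, v=0.231, θ₁=-0.428, ω₁=-2.735, θ₂=0.269, ω₂=2.679, θ₃=0.249, ω₃=0.486
apply F[15]=-10.000 → step 16: x=0.204, v=0.084, θ₁=-0.483, ω₁=-2.734, θ₂=0.326, ω₂=3.006, θ₃=0.258, ω₃=0.484
apply F[16]=-10.000 → step 17: x=0.204, v=-0.064, θ₁=-0.537, ω₁=-2.704, θ₂=0.389, ω₂=3.317, θ₃=0.268, ω₃=0.483
apply F[17]=-10.000 → step 18: x=0.201, v=-0.212, θ₁=-0.591, ω₁=-2.643, θ₂=0.458, ω₂=3.622, θ₃=0.278, ω₃=0.485
apply F[18]=-10.000 → step 19: x=0.195, v=-0.360, θ₁=-0.643, ω₁=-2.549, θ₂=0.534, ω₂=3.933, θ₃=0.287, ω₃=0.491
apply F[19]=-10.000 → step 20: x=0.187, v=-0.506, θ₁=-0.693, ω₁=-2.419, θ₂=0.616, ω₂=4.259, θ₃=0.297, ω₃=0.506
apply F[20]=-10.000 → step 21: x=0.175, v=-0.650, θ₁=-0.739, ω₁=-2.244, θ₂=0.704, ω₂=4.615, θ₃=0.308, ω₃=0.532
apply F[21]=-10.000 → step 22: x=0.161, v=-0.791, θ₁=-0.782, ω₁=-2.012, θ₂=0.800, ω₂=5.017, θ₃=0.319, ω₃=0.576
apply F[22]=-10.000 → step 23: x=0.143, v=-0.925, θ₁=-0.819, ω₁=-1.708, θ₂=0.905, ω₂=5.485, θ₃=0.331, ω₃=0.645
apply F[23]=-10.000 → step 24: x=0.124, v=-1.052, θ₁=-0.850, ω₁=-1.305, θ₂=1.021, ω₂=6.047, θ₃=0.345, ω₃=0.753
apply F[24]=-10.000 → step 25: x=0.101, v=-1.165, θ₁=-0.871, ω₁=-0.769, θ₂=1.148, ω₂=6.740, θ₃=0.361, ω₃=0.921
apply F[25]=-10.000 → step 26: x=0.077, v=-1.259, θ₁=-0.879, ω₁=-0.055, θ₂=1.291, ω₂=7.610, θ₃=0.382, ω₃=1.187
apply F[26]=-10.000 → step 27: x=0.051, v=-1.322, θ₁=-0.871, ω₁=0.891, θ₂=1.454, ω₂=8.719, θ₃=0.410, ω₃=1.614
Max |angle| over trajectory = 1.454 rad; bound = 1.056 → exceeded.

Answer: no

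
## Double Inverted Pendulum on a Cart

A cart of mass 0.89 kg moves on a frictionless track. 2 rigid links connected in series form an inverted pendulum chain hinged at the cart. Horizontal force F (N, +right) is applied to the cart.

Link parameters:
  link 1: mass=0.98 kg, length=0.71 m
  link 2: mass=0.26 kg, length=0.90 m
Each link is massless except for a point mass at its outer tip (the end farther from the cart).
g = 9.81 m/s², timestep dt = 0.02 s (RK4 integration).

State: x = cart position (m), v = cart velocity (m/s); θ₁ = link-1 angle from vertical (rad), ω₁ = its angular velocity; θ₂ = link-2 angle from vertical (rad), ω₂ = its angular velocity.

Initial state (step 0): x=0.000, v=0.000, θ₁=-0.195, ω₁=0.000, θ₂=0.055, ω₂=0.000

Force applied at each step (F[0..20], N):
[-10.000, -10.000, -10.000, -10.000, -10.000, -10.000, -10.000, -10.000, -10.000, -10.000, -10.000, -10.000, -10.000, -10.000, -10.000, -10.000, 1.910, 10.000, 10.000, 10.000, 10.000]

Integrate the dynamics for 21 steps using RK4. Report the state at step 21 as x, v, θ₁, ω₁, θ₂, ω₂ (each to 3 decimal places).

Answer: x=-0.757, v=-2.341, θ₁=0.745, ω₁=3.851, θ₂=0.268, ω₂=0.592

Derivation:
apply F[0]=-10.000 → step 1: x=-0.002, v=-0.165, θ₁=-0.193, ω₁=0.155, θ₂=0.056, ω₂=0.077
apply F[1]=-10.000 → step 2: x=-0.007, v=-0.332, θ₁=-0.189, ω₁=0.313, θ₂=0.058, ω₂=0.153
apply F[2]=-10.000 → step 3: x=-0.015, v=-0.501, θ₁=-0.181, ω₁=0.477, θ₂=0.062, ω₂=0.227
apply F[3]=-10.000 → step 4: x=-0.027, v=-0.673, θ₁=-0.170, ω₁=0.649, θ₂=0.067, ω₂=0.299
apply F[4]=-10.000 → step 5: x=-0.042, v=-0.850, θ₁=-0.155, ω₁=0.833, θ₂=0.074, ω₂=0.367
apply F[5]=-10.000 → step 6: x=-0.061, v=-1.033, θ₁=-0.136, ω₁=1.032, θ₂=0.082, ω₂=0.431
apply F[6]=-10.000 → step 7: x=-0.083, v=-1.224, θ₁=-0.113, ω₁=1.249, θ₂=0.091, ω₂=0.489
apply F[7]=-10.000 → step 8: x=-0.110, v=-1.422, θ₁=-0.086, ω₁=1.487, θ₂=0.101, ω₂=0.540
apply F[8]=-10.000 → step 9: x=-0.140, v=-1.630, θ₁=-0.054, ω₁=1.748, θ₂=0.113, ω₂=0.583
apply F[9]=-10.000 → step 10: x=-0.175, v=-1.848, θ₁=-0.016, ω₁=2.036, θ₂=0.125, ω₂=0.615
apply F[10]=-10.000 → step 11: x=-0.214, v=-2.073, θ₁=0.028, ω₁=2.350, θ₂=0.137, ω₂=0.637
apply F[11]=-10.000 → step 12: x=-0.258, v=-2.304, θ₁=0.078, ω₁=2.686, θ₂=0.150, ω₂=0.649
apply F[12]=-10.000 → step 13: x=-0.306, v=-2.536, θ₁=0.135, ω₁=3.040, θ₂=0.163, ω₂=0.653
apply F[13]=-10.000 → step 14: x=-0.359, v=-2.762, θ₁=0.200, ω₁=3.399, θ₂=0.176, ω₂=0.653
apply F[14]=-10.000 → step 15: x=-0.417, v=-2.973, θ₁=0.271, ω₁=3.752, θ₂=0.189, ω₂=0.657
apply F[15]=-10.000 → step 16: x=-0.478, v=-3.160, θ₁=0.350, ω₁=4.082, θ₂=0.202, ω₂=0.672
apply F[16]=+1.910 → step 17: x=-0.541, v=-3.098, θ₁=0.431, ω₁=4.104, θ₂=0.216, ω₂=0.680
apply F[17]=+10.000 → step 18: x=-0.601, v=-2.895, θ₁=0.512, ω₁=3.977, θ₂=0.229, ω₂=0.669
apply F[18]=+10.000 → step 19: x=-0.657, v=-2.703, θ₁=0.591, ω₁=3.896, θ₂=0.243, ω₂=0.649
apply F[19]=+10.000 → step 20: x=-0.709, v=-2.520, θ₁=0.668, ω₁=3.856, θ₂=0.255, ω₂=0.623
apply F[20]=+10.000 → step 21: x=-0.757, v=-2.341, θ₁=0.745, ω₁=3.851, θ₂=0.268, ω₂=0.592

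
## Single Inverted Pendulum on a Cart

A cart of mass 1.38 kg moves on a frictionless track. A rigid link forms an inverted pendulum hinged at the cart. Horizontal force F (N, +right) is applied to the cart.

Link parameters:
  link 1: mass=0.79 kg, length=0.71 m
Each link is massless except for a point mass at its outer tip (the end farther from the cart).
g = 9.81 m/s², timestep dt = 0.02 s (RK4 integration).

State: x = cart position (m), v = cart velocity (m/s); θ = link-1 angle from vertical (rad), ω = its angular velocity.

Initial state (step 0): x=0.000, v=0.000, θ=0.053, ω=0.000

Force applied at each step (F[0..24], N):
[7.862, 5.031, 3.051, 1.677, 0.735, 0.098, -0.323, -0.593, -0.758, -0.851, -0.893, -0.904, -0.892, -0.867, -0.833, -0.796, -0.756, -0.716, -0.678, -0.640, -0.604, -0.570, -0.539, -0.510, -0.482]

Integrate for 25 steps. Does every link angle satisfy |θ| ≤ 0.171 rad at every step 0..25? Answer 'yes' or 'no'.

apply F[0]=+7.862 → step 1: x=0.001, v=0.108, θ=0.052, ω=-0.137
apply F[1]=+5.031 → step 2: x=0.004, v=0.175, θ=0.048, ω=-0.218
apply F[2]=+3.051 → step 3: x=0.008, v=0.214, θ=0.043, ω=-0.260
apply F[3]=+1.677 → step 4: x=0.012, v=0.234, θ=0.038, ω=-0.277
apply F[4]=+0.735 → step 5: x=0.017, v=0.241, θ=0.032, ω=-0.277
apply F[5]=+0.098 → step 6: x=0.022, v=0.239, θ=0.027, ω=-0.266
apply F[6]=-0.323 → step 7: x=0.027, v=0.231, θ=0.022, ω=-0.249
apply F[7]=-0.593 → step 8: x=0.031, v=0.221, θ=0.017, ω=-0.228
apply F[8]=-0.758 → step 9: x=0.035, v=0.208, θ=0.013, ω=-0.206
apply F[9]=-0.851 → step 10: x=0.039, v=0.194, θ=0.009, ω=-0.184
apply F[10]=-0.893 → step 11: x=0.043, v=0.181, θ=0.005, ω=-0.163
apply F[11]=-0.904 → step 12: x=0.047, v=0.167, θ=0.002, ω=-0.143
apply F[12]=-0.892 → step 13: x=0.050, v=0.154, θ=-0.000, ω=-0.124
apply F[13]=-0.867 → step 14: x=0.053, v=0.142, θ=-0.003, ω=-0.107
apply F[14]=-0.833 → step 15: x=0.055, v=0.130, θ=-0.005, ω=-0.092
apply F[15]=-0.796 → step 16: x=0.058, v=0.119, θ=-0.006, ω=-0.078
apply F[16]=-0.756 → step 17: x=0.060, v=0.109, θ=-0.008, ω=-0.065
apply F[17]=-0.716 → step 18: x=0.062, v=0.100, θ=-0.009, ω=-0.054
apply F[18]=-0.678 → step 19: x=0.064, v=0.091, θ=-0.010, ω=-0.045
apply F[19]=-0.640 → step 20: x=0.066, v=0.083, θ=-0.011, ω=-0.036
apply F[20]=-0.604 → step 21: x=0.068, v=0.075, θ=-0.011, ω=-0.029
apply F[21]=-0.570 → step 22: x=0.069, v=0.068, θ=-0.012, ω=-0.022
apply F[22]=-0.539 → step 23: x=0.070, v=0.062, θ=-0.012, ω=-0.016
apply F[23]=-0.510 → step 24: x=0.071, v=0.056, θ=-0.013, ω=-0.011
apply F[24]=-0.482 → step 25: x=0.072, v=0.050, θ=-0.013, ω=-0.007
Max |angle| over trajectory = 0.053 rad; bound = 0.171 → within bound.

Answer: yes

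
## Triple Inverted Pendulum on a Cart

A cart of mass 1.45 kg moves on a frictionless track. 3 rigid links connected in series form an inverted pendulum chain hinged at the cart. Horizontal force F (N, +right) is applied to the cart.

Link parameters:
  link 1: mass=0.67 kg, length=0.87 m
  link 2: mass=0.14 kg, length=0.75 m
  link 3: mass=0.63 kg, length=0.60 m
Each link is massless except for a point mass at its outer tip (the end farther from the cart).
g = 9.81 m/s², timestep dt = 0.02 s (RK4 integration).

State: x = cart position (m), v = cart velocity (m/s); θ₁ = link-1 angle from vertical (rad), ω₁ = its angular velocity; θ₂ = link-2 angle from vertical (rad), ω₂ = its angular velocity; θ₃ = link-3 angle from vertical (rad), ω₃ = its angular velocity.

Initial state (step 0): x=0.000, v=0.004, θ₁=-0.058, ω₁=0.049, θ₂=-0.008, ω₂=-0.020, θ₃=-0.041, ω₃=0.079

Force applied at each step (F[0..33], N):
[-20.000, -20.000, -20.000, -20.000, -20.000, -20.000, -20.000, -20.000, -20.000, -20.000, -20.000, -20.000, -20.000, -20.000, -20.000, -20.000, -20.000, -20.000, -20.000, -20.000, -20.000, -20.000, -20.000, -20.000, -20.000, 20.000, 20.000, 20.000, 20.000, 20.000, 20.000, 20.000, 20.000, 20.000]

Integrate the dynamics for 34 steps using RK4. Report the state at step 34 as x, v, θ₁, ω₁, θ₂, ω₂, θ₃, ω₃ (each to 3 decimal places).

apply F[0]=-20.000 → step 1: x=-0.003, v=-0.260, θ₁=-0.054, ω₁=0.326, θ₂=-0.008, ω₂=0.050, θ₃=-0.040, ω₃=0.017
apply F[1]=-20.000 → step 2: x=-0.010, v=-0.526, θ₁=-0.045, ω₁=0.608, θ₂=-0.006, ω₂=0.115, θ₃=-0.040, ω₃=-0.045
apply F[2]=-20.000 → step 3: x=-0.024, v=-0.794, θ₁=-0.030, ω₁=0.899, θ₂=-0.003, ω₂=0.176, θ₃=-0.042, ω₃=-0.109
apply F[3]=-20.000 → step 4: x=-0.042, v=-1.067, θ₁=-0.009, ω₁=1.203, θ₂=0.001, ω₂=0.231, θ₃=-0.045, ω₃=-0.178
apply F[4]=-20.000 → step 5: x=-0.066, v=-1.343, θ₁=0.018, ω₁=1.522, θ₂=0.006, ω₂=0.279, θ₃=-0.049, ω₃=-0.252
apply F[5]=-20.000 → step 6: x=-0.096, v=-1.623, θ₁=0.052, ω₁=1.857, θ₂=0.012, ω₂=0.317, θ₃=-0.055, ω₃=-0.325
apply F[6]=-20.000 → step 7: x=-0.131, v=-1.906, θ₁=0.093, ω₁=2.204, θ₂=0.019, ω₂=0.343, θ₃=-0.062, ω₃=-0.390
apply F[7]=-20.000 → step 8: x=-0.172, v=-2.189, θ₁=0.140, ω₁=2.560, θ₂=0.026, ω₂=0.357, θ₃=-0.070, ω₃=-0.436
apply F[8]=-20.000 → step 9: x=-0.219, v=-2.467, θ₁=0.195, ω₁=2.914, θ₂=0.033, ω₂=0.359, θ₃=-0.079, ω₃=-0.447
apply F[9]=-20.000 → step 10: x=-0.271, v=-2.735, θ₁=0.257, ω₁=3.256, θ₂=0.040, ω₂=0.353, θ₃=-0.088, ω₃=-0.409
apply F[10]=-20.000 → step 11: x=-0.328, v=-2.988, θ₁=0.325, ω₁=3.574, θ₂=0.047, ω₂=0.348, θ₃=-0.095, ω₃=-0.314
apply F[11]=-20.000 → step 12: x=-0.390, v=-3.221, θ₁=0.400, ω₁=3.859, θ₂=0.054, ω₂=0.357, θ₃=-0.100, ω₃=-0.162
apply F[12]=-20.000 → step 13: x=-0.457, v=-3.430, θ₁=0.479, ω₁=4.105, θ₂=0.061, ω₂=0.395, θ₃=-0.101, ω₃=0.039
apply F[13]=-20.000 → step 14: x=-0.527, v=-3.616, θ₁=0.563, ω₁=4.311, θ₂=0.070, ω₂=0.472, θ₃=-0.098, ω₃=0.275
apply F[14]=-20.000 → step 15: x=-0.601, v=-3.778, θ₁=0.651, ω₁=4.481, θ₂=0.081, ω₂=0.598, θ₃=-0.090, ω₃=0.532
apply F[15]=-20.000 → step 16: x=-0.678, v=-3.917, θ₁=0.743, ω₁=4.620, θ₂=0.094, ω₂=0.777, θ₃=-0.077, ω₃=0.798
apply F[16]=-20.000 → step 17: x=-0.758, v=-4.036, θ₁=0.836, ω₁=4.733, θ₂=0.112, ω₂=1.008, θ₃=-0.058, ω₃=1.066
apply F[17]=-20.000 → step 18: x=-0.840, v=-4.136, θ₁=0.932, ω₁=4.824, θ₂=0.135, ω₂=1.286, θ₃=-0.034, ω₃=1.331
apply F[18]=-20.000 → step 19: x=-0.923, v=-4.218, θ₁=1.029, ω₁=4.896, θ₂=0.164, ω₂=1.606, θ₃=-0.005, ω₃=1.596
apply F[19]=-20.000 → step 20: x=-1.008, v=-4.285, θ₁=1.127, ω₁=4.951, θ₂=0.199, ω₂=1.961, θ₃=0.030, ω₃=1.865
apply F[20]=-20.000 → step 21: x=-1.094, v=-4.338, θ₁=1.227, ω₁=4.989, θ₂=0.242, ω₂=2.341, θ₃=0.070, ω₃=2.146
apply F[21]=-20.000 → step 22: x=-1.182, v=-4.379, θ₁=1.327, ω₁=5.008, θ₂=0.293, ω₂=2.735, θ₃=0.116, ω₃=2.446
apply F[22]=-20.000 → step 23: x=-1.270, v=-4.409, θ₁=1.427, ω₁=5.004, θ₂=0.352, ω₂=3.134, θ₃=0.168, ω₃=2.779
apply F[23]=-20.000 → step 24: x=-1.358, v=-4.431, θ₁=1.527, ω₁=4.974, θ₂=0.419, ω₂=3.526, θ₃=0.227, ω₃=3.154
apply F[24]=-20.000 → step 25: x=-1.447, v=-4.446, θ₁=1.626, ω₁=4.911, θ₂=0.493, ω₂=3.897, θ₃=0.294, ω₃=3.584
apply F[25]=+20.000 → step 26: x=-1.532, v=-4.089, θ₁=1.724, ω₁=4.954, θ₂=0.570, ω₂=3.857, θ₃=0.369, ω₃=3.925
apply F[26]=+20.000 → step 27: x=-1.610, v=-3.722, θ₁=1.824, ω₁=5.018, θ₂=0.647, ω₂=3.830, θ₃=0.451, ω₃=4.286
apply F[27]=+20.000 → step 28: x=-1.681, v=-3.343, θ₁=1.925, ω₁=5.098, θ₂=0.724, ω₂=3.830, θ₃=0.541, ω₃=4.660
apply F[28]=+20.000 → step 29: x=-1.744, v=-2.951, θ₁=2.028, ω₁=5.187, θ₂=0.801, ω₂=3.875, θ₃=0.638, ω₃=5.037
apply F[29]=+20.000 → step 30: x=-1.799, v=-2.547, θ₁=2.133, ω₁=5.278, θ₂=0.879, ω₂=3.988, θ₃=0.742, ω₃=5.402
apply F[30]=+20.000 → step 31: x=-1.846, v=-2.131, θ₁=2.239, ω₁=5.360, θ₂=0.961, ω₂=4.192, θ₃=0.854, ω₃=5.735
apply F[31]=+20.000 → step 32: x=-1.884, v=-1.708, θ₁=2.347, ω₁=5.422, θ₂=1.048, ω₂=4.513, θ₃=0.971, ω₃=6.018
apply F[32]=+20.000 → step 33: x=-1.914, v=-1.281, θ₁=2.456, ω₁=5.447, θ₂=1.142, ω₂=4.967, θ₃=1.094, ω₃=6.234
apply F[33]=+20.000 → step 34: x=-1.935, v=-0.856, θ₁=2.564, ω₁=5.415, θ₂=1.247, ω₂=5.559, θ₃=1.220, ω₃=6.381

Answer: x=-1.935, v=-0.856, θ₁=2.564, ω₁=5.415, θ₂=1.247, ω₂=5.559, θ₃=1.220, ω₃=6.381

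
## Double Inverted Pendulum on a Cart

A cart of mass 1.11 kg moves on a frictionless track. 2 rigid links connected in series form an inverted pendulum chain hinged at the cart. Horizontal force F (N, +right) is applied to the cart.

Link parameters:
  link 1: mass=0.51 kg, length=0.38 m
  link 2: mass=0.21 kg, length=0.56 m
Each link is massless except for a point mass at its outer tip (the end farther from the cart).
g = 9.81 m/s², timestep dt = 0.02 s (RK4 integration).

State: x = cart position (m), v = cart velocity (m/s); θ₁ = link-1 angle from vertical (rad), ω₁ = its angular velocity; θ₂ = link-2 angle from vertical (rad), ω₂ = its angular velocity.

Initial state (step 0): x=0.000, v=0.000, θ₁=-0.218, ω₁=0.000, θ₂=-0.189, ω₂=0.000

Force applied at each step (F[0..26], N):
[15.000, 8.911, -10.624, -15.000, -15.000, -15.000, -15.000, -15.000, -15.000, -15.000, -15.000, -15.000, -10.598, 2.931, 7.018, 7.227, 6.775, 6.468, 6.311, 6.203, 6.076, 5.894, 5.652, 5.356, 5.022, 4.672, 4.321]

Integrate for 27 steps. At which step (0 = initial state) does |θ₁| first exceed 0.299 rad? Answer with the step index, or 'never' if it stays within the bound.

apply F[0]=+15.000 → step 1: x=0.003, v=0.288, θ₁=-0.227, ω₁=-0.858, θ₂=-0.189, ω₂=0.010
apply F[1]=+8.911 → step 2: x=0.010, v=0.470, θ₁=-0.250, ω₁=-1.450, θ₂=-0.189, ω₂=0.027
apply F[2]=-10.624 → step 3: x=0.018, v=0.315, θ₁=-0.276, ω₁=-1.208, θ₂=-0.188, ω₂=0.068
apply F[3]=-15.000 → step 4: x=0.022, v=0.089, θ₁=-0.296, ω₁=-0.811, θ₂=-0.186, ω₂=0.129
apply F[4]=-15.000 → step 5: x=0.022, v=-0.133, θ₁=-0.309, ω₁=-0.439, θ₂=-0.182, ω₂=0.204
apply F[5]=-15.000 → step 6: x=0.017, v=-0.353, θ₁=-0.314, ω₁=-0.082, θ₂=-0.177, ω₂=0.287
apply F[6]=-15.000 → step 7: x=0.008, v=-0.573, θ₁=-0.312, ω₁=0.272, θ₂=-0.171, ω₂=0.375
apply F[7]=-15.000 → step 8: x=-0.006, v=-0.794, θ₁=-0.303, ω₁=0.632, θ₂=-0.162, ω₂=0.464
apply F[8]=-15.000 → step 9: x=-0.024, v=-1.018, θ₁=-0.287, ω₁=1.010, θ₂=-0.152, ω₂=0.549
apply F[9]=-15.000 → step 10: x=-0.047, v=-1.247, θ₁=-0.262, ω₁=1.416, θ₂=-0.141, ω₂=0.626
apply F[10]=-15.000 → step 11: x=-0.074, v=-1.481, θ₁=-0.230, ω₁=1.861, θ₂=-0.127, ω₂=0.689
apply F[11]=-15.000 → step 12: x=-0.106, v=-1.724, θ₁=-0.188, ω₁=2.359, θ₂=-0.113, ω₂=0.736
apply F[12]=-10.598 → step 13: x=-0.142, v=-1.897, θ₁=-0.137, ω₁=2.713, θ₂=-0.098, ω₂=0.761
apply F[13]=+2.931 → step 14: x=-0.179, v=-1.834, θ₁=-0.085, ω₁=2.490, θ₂=-0.083, ω₂=0.767
apply F[14]=+7.018 → step 15: x=-0.215, v=-1.702, θ₁=-0.039, ω₁=2.114, θ₂=-0.068, ω₂=0.762
apply F[15]=+7.227 → step 16: x=-0.248, v=-1.570, θ₁=-0.000, ω₁=1.763, θ₂=-0.052, ω₂=0.745
apply F[16]=+6.775 → step 17: x=-0.278, v=-1.450, θ₁=0.032, ω₁=1.466, θ₂=-0.038, ω₂=0.718
apply F[17]=+6.468 → step 18: x=-0.306, v=-1.338, θ₁=0.059, ω₁=1.213, θ₂=-0.024, ω₂=0.682
apply F[18]=+6.311 → step 19: x=-0.331, v=-1.233, θ₁=0.081, ω₁=0.991, θ₂=-0.010, ω₂=0.640
apply F[19]=+6.203 → step 20: x=-0.355, v=-1.133, θ₁=0.098, ω₁=0.794, θ₂=0.002, ω₂=0.594
apply F[20]=+6.076 → step 21: x=-0.377, v=-1.037, θ₁=0.113, ω₁=0.619, θ₂=0.013, ω₂=0.545
apply F[21]=+5.894 → step 22: x=-0.396, v=-0.947, θ₁=0.123, ω₁=0.464, θ₂=0.024, ω₂=0.494
apply F[22]=+5.652 → step 23: x=-0.415, v=-0.861, θ₁=0.131, ω₁=0.329, θ₂=0.033, ω₂=0.444
apply F[23]=+5.356 → step 24: x=-0.431, v=-0.783, θ₁=0.137, ω₁=0.213, θ₂=0.041, ω₂=0.394
apply F[24]=+5.022 → step 25: x=-0.446, v=-0.710, θ₁=0.140, ω₁=0.116, θ₂=0.049, ω₂=0.346
apply F[25]=+4.672 → step 26: x=-0.459, v=-0.644, θ₁=0.141, ω₁=0.036, θ₂=0.055, ω₂=0.301
apply F[26]=+4.321 → step 27: x=-0.472, v=-0.585, θ₁=0.142, ω₁=-0.027, θ₂=0.061, ω₂=0.259
|θ₁| = 0.309 > 0.299 first at step 5.

Answer: 5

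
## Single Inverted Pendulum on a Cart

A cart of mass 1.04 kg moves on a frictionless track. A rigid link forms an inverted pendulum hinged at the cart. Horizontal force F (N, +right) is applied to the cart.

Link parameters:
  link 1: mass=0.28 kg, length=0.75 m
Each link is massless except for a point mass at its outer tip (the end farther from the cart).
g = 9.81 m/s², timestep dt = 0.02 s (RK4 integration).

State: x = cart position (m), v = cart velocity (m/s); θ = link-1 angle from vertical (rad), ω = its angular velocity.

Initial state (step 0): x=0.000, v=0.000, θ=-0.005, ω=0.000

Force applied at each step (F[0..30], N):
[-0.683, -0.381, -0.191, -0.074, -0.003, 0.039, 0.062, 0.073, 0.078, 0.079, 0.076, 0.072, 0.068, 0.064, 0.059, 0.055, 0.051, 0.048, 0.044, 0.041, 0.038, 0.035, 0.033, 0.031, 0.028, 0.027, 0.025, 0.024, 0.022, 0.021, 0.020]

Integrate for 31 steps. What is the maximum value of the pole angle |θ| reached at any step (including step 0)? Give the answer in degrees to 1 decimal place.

Answer: 0.3°

Derivation:
apply F[0]=-0.683 → step 1: x=-0.000, v=-0.013, θ=-0.005, ω=0.016
apply F[1]=-0.381 → step 2: x=-0.000, v=-0.020, θ=-0.004, ω=0.024
apply F[2]=-0.191 → step 3: x=-0.001, v=-0.023, θ=-0.004, ω=0.028
apply F[3]=-0.074 → step 4: x=-0.001, v=-0.025, θ=-0.003, ω=0.028
apply F[4]=-0.003 → step 5: x=-0.002, v=-0.025, θ=-0.003, ω=0.027
apply F[5]=+0.039 → step 6: x=-0.002, v=-0.024, θ=-0.002, ω=0.025
apply F[6]=+0.062 → step 7: x=-0.003, v=-0.022, θ=-0.002, ω=0.023
apply F[7]=+0.073 → step 8: x=-0.003, v=-0.021, θ=-0.001, ω=0.021
apply F[8]=+0.078 → step 9: x=-0.004, v=-0.019, θ=-0.001, ω=0.018
apply F[9]=+0.079 → step 10: x=-0.004, v=-0.018, θ=-0.001, ω=0.016
apply F[10]=+0.076 → step 11: x=-0.004, v=-0.016, θ=-0.000, ω=0.014
apply F[11]=+0.072 → step 12: x=-0.005, v=-0.015, θ=-0.000, ω=0.012
apply F[12]=+0.068 → step 13: x=-0.005, v=-0.014, θ=0.000, ω=0.010
apply F[13]=+0.064 → step 14: x=-0.005, v=-0.012, θ=0.000, ω=0.009
apply F[14]=+0.059 → step 15: x=-0.005, v=-0.011, θ=0.001, ω=0.008
apply F[15]=+0.055 → step 16: x=-0.006, v=-0.010, θ=0.001, ω=0.006
apply F[16]=+0.051 → step 17: x=-0.006, v=-0.009, θ=0.001, ω=0.005
apply F[17]=+0.048 → step 18: x=-0.006, v=-0.008, θ=0.001, ω=0.004
apply F[18]=+0.044 → step 19: x=-0.006, v=-0.008, θ=0.001, ω=0.003
apply F[19]=+0.041 → step 20: x=-0.006, v=-0.007, θ=0.001, ω=0.003
apply F[20]=+0.038 → step 21: x=-0.006, v=-0.006, θ=0.001, ω=0.002
apply F[21]=+0.035 → step 22: x=-0.007, v=-0.006, θ=0.001, ω=0.002
apply F[22]=+0.033 → step 23: x=-0.007, v=-0.005, θ=0.001, ω=0.001
apply F[23]=+0.031 → step 24: x=-0.007, v=-0.004, θ=0.001, ω=0.001
apply F[24]=+0.028 → step 25: x=-0.007, v=-0.004, θ=0.001, ω=0.000
apply F[25]=+0.027 → step 26: x=-0.007, v=-0.004, θ=0.001, ω=0.000
apply F[26]=+0.025 → step 27: x=-0.007, v=-0.003, θ=0.001, ω=-0.000
apply F[27]=+0.024 → step 28: x=-0.007, v=-0.003, θ=0.001, ω=-0.000
apply F[28]=+0.022 → step 29: x=-0.007, v=-0.002, θ=0.001, ω=-0.001
apply F[29]=+0.021 → step 30: x=-0.007, v=-0.002, θ=0.001, ω=-0.001
apply F[30]=+0.020 → step 31: x=-0.007, v=-0.002, θ=0.001, ω=-0.001
Max |angle| over trajectory = 0.005 rad = 0.3°.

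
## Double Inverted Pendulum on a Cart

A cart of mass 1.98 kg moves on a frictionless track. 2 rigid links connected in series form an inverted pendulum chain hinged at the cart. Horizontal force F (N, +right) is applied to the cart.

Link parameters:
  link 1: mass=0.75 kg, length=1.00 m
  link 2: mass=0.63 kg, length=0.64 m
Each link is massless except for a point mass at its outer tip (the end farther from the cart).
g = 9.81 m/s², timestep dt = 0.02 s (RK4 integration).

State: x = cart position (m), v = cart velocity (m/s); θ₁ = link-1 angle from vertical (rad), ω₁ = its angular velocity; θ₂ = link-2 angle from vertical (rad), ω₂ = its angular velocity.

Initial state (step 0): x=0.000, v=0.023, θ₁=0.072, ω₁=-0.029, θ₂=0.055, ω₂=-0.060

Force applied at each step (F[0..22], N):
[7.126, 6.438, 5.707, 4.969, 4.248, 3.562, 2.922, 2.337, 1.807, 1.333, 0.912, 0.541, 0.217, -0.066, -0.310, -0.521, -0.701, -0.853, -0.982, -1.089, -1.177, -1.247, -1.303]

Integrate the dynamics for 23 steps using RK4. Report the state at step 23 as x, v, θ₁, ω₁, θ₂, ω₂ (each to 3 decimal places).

apply F[0]=+7.126 → step 1: x=0.001, v=0.085, θ₁=0.071, ω₁=-0.074, θ₂=0.054, ω₂=-0.070
apply F[1]=+6.438 → step 2: x=0.003, v=0.140, θ₁=0.069, ω₁=-0.112, θ₂=0.052, ω₂=-0.080
apply F[2]=+5.707 → step 3: x=0.007, v=0.189, θ₁=0.067, ω₁=-0.145, θ₂=0.051, ω₂=-0.089
apply F[3]=+4.969 → step 4: x=0.011, v=0.230, θ₁=0.063, ω₁=-0.170, θ₂=0.049, ω₂=-0.098
apply F[4]=+4.248 → step 5: x=0.016, v=0.264, θ₁=0.060, ω₁=-0.190, θ₂=0.047, ω₂=-0.106
apply F[5]=+3.562 → step 6: x=0.021, v=0.292, θ₁=0.056, ω₁=-0.205, θ₂=0.044, ω₂=-0.113
apply F[6]=+2.922 → step 7: x=0.027, v=0.314, θ₁=0.052, ω₁=-0.215, θ₂=0.042, ω₂=-0.119
apply F[7]=+2.337 → step 8: x=0.034, v=0.331, θ₁=0.047, ω₁=-0.221, θ₂=0.040, ω₂=-0.124
apply F[8]=+1.807 → step 9: x=0.041, v=0.343, θ₁=0.043, ω₁=-0.223, θ₂=0.037, ω₂=-0.127
apply F[9]=+1.333 → step 10: x=0.048, v=0.351, θ₁=0.038, ω₁=-0.222, θ₂=0.035, ω₂=-0.130
apply F[10]=+0.912 → step 11: x=0.055, v=0.356, θ₁=0.034, ω₁=-0.219, θ₂=0.032, ω₂=-0.132
apply F[11]=+0.541 → step 12: x=0.062, v=0.357, θ₁=0.030, ω₁=-0.213, θ₂=0.029, ω₂=-0.132
apply F[12]=+0.217 → step 13: x=0.069, v=0.355, θ₁=0.025, ω₁=-0.207, θ₂=0.027, ω₂=-0.132
apply F[13]=-0.066 → step 14: x=0.076, v=0.351, θ₁=0.021, ω₁=-0.198, θ₂=0.024, ω₂=-0.131
apply F[14]=-0.310 → step 15: x=0.083, v=0.346, θ₁=0.018, ω₁=-0.189, θ₂=0.021, ω₂=-0.129
apply F[15]=-0.521 → step 16: x=0.090, v=0.338, θ₁=0.014, ω₁=-0.180, θ₂=0.019, ω₂=-0.127
apply F[16]=-0.701 → step 17: x=0.096, v=0.329, θ₁=0.010, ω₁=-0.169, θ₂=0.016, ω₂=-0.123
apply F[17]=-0.853 → step 18: x=0.103, v=0.320, θ₁=0.007, ω₁=-0.159, θ₂=0.014, ω₂=-0.120
apply F[18]=-0.982 → step 19: x=0.109, v=0.309, θ₁=0.004, ω₁=-0.148, θ₂=0.012, ω₂=-0.116
apply F[19]=-1.089 → step 20: x=0.115, v=0.298, θ₁=0.001, ω₁=-0.138, θ₂=0.009, ω₂=-0.111
apply F[20]=-1.177 → step 21: x=0.121, v=0.286, θ₁=-0.001, ω₁=-0.127, θ₂=0.007, ω₂=-0.107
apply F[21]=-1.247 → step 22: x=0.127, v=0.274, θ₁=-0.004, ω₁=-0.117, θ₂=0.005, ω₂=-0.102
apply F[22]=-1.303 → step 23: x=0.132, v=0.261, θ₁=-0.006, ω₁=-0.107, θ₂=0.003, ω₂=-0.096

Answer: x=0.132, v=0.261, θ₁=-0.006, ω₁=-0.107, θ₂=0.003, ω₂=-0.096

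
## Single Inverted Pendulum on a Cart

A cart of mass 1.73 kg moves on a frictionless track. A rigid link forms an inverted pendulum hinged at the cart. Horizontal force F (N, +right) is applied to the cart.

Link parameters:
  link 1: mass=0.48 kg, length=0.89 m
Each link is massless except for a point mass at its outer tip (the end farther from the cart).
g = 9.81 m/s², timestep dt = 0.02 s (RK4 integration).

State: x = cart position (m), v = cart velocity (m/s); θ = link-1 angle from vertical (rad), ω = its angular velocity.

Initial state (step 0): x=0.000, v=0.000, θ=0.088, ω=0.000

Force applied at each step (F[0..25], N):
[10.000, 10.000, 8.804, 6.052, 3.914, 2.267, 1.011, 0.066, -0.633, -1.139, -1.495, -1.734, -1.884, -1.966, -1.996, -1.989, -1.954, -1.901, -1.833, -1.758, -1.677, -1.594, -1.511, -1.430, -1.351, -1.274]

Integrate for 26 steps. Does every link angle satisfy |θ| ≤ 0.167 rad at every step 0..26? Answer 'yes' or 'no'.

apply F[0]=+10.000 → step 1: x=0.001, v=0.111, θ=0.087, ω=-0.105
apply F[1]=+10.000 → step 2: x=0.004, v=0.221, θ=0.084, ω=-0.210
apply F[2]=+8.804 → step 3: x=0.010, v=0.319, θ=0.079, ω=-0.301
apply F[3]=+6.052 → step 4: x=0.017, v=0.384, θ=0.072, ω=-0.358
apply F[4]=+3.914 → step 5: x=0.025, v=0.426, θ=0.065, ω=-0.389
apply F[5]=+2.267 → step 6: x=0.034, v=0.449, θ=0.057, ω=-0.402
apply F[6]=+1.011 → step 7: x=0.043, v=0.458, θ=0.049, ω=-0.400
apply F[7]=+0.066 → step 8: x=0.052, v=0.456, θ=0.041, ω=-0.388
apply F[8]=-0.633 → step 9: x=0.061, v=0.447, θ=0.033, ω=-0.370
apply F[9]=-1.139 → step 10: x=0.070, v=0.432, θ=0.026, ω=-0.346
apply F[10]=-1.495 → step 11: x=0.078, v=0.414, θ=0.019, ω=-0.321
apply F[11]=-1.734 → step 12: x=0.086, v=0.393, θ=0.013, ω=-0.293
apply F[12]=-1.884 → step 13: x=0.094, v=0.370, θ=0.008, ω=-0.266
apply F[13]=-1.966 → step 14: x=0.101, v=0.347, θ=0.003, ω=-0.239
apply F[14]=-1.996 → step 15: x=0.108, v=0.324, θ=-0.002, ω=-0.213
apply F[15]=-1.989 → step 16: x=0.114, v=0.301, θ=-0.006, ω=-0.188
apply F[16]=-1.954 → step 17: x=0.120, v=0.279, θ=-0.009, ω=-0.165
apply F[17]=-1.901 → step 18: x=0.125, v=0.258, θ=-0.012, ω=-0.143
apply F[18]=-1.833 → step 19: x=0.130, v=0.237, θ=-0.015, ω=-0.123
apply F[19]=-1.758 → step 20: x=0.135, v=0.218, θ=-0.017, ω=-0.105
apply F[20]=-1.677 → step 21: x=0.139, v=0.200, θ=-0.019, ω=-0.089
apply F[21]=-1.594 → step 22: x=0.143, v=0.182, θ=-0.021, ω=-0.074
apply F[22]=-1.511 → step 23: x=0.146, v=0.166, θ=-0.022, ω=-0.060
apply F[23]=-1.430 → step 24: x=0.149, v=0.151, θ=-0.023, ω=-0.048
apply F[24]=-1.351 → step 25: x=0.152, v=0.136, θ=-0.024, ω=-0.037
apply F[25]=-1.274 → step 26: x=0.155, v=0.123, θ=-0.025, ω=-0.027
Max |angle| over trajectory = 0.088 rad; bound = 0.167 → within bound.

Answer: yes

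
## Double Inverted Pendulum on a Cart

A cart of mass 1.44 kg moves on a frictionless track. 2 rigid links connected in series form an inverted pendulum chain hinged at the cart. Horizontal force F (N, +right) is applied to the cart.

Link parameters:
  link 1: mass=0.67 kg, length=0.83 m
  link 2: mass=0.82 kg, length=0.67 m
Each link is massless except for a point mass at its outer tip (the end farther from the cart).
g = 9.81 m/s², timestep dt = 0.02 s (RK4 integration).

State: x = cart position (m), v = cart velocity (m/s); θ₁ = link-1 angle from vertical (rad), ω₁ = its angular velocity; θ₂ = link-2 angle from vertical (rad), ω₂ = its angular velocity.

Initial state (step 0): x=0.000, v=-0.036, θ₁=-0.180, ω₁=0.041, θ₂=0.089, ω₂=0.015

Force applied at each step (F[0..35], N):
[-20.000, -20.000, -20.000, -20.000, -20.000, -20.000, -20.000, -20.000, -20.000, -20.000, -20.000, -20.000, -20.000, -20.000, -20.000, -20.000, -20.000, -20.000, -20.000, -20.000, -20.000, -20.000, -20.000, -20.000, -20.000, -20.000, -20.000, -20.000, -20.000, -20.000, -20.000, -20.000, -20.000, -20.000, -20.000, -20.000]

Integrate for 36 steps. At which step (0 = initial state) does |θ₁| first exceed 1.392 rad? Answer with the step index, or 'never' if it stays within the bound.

apply F[0]=-20.000 → step 1: x=-0.003, v=-0.274, θ₁=-0.178, ω₁=0.199, θ₂=0.091, ω₂=0.206
apply F[1]=-20.000 → step 2: x=-0.011, v=-0.513, θ₁=-0.172, ω₁=0.361, θ₂=0.097, ω₂=0.395
apply F[2]=-20.000 → step 3: x=-0.024, v=-0.754, θ₁=-0.163, ω₁=0.529, θ₂=0.107, ω₂=0.581
apply F[3]=-20.000 → step 4: x=-0.041, v=-0.999, θ₁=-0.151, ω₁=0.707, θ₂=0.120, ω₂=0.762
apply F[4]=-20.000 → step 5: x=-0.064, v=-1.248, θ₁=-0.135, ω₁=0.896, θ₂=0.137, ω₂=0.937
apply F[5]=-20.000 → step 6: x=-0.091, v=-1.502, θ₁=-0.115, ω₁=1.102, θ₂=0.158, ω₂=1.104
apply F[6]=-20.000 → step 7: x=-0.124, v=-1.761, θ₁=-0.091, ω₁=1.326, θ₂=0.181, ω₂=1.257
apply F[7]=-20.000 → step 8: x=-0.162, v=-2.026, θ₁=-0.062, ω₁=1.572, θ₂=0.208, ω₂=1.395
apply F[8]=-20.000 → step 9: x=-0.205, v=-2.298, θ₁=-0.028, ω₁=1.843, θ₂=0.237, ω₂=1.512
apply F[9]=-20.000 → step 10: x=-0.254, v=-2.575, θ₁=0.012, ω₁=2.141, θ₂=0.268, ω₂=1.603
apply F[10]=-20.000 → step 11: x=-0.308, v=-2.855, θ₁=0.058, ω₁=2.466, θ₂=0.301, ω₂=1.664
apply F[11]=-20.000 → step 12: x=-0.368, v=-3.136, θ₁=0.111, ω₁=2.817, θ₂=0.335, ω₂=1.690
apply F[12]=-20.000 → step 13: x=-0.433, v=-3.411, θ₁=0.171, ω₁=3.189, θ₂=0.368, ω₂=1.681
apply F[13]=-20.000 → step 14: x=-0.504, v=-3.674, θ₁=0.239, ω₁=3.569, θ₂=0.402, ω₂=1.640
apply F[14]=-20.000 → step 15: x=-0.580, v=-3.916, θ₁=0.314, ω₁=3.943, θ₂=0.434, ω₂=1.581
apply F[15]=-20.000 → step 16: x=-0.661, v=-4.126, θ₁=0.396, ω₁=4.290, θ₂=0.465, ω₂=1.523
apply F[16]=-20.000 → step 17: x=-0.745, v=-4.298, θ₁=0.485, ω₁=4.593, θ₂=0.495, ω₂=1.492
apply F[17]=-20.000 → step 18: x=-0.832, v=-4.427, θ₁=0.580, ω₁=4.837, θ₂=0.525, ω₂=1.514
apply F[18]=-20.000 → step 19: x=-0.922, v=-4.516, θ₁=0.678, ω₁=5.020, θ₂=0.556, ω₂=1.605
apply F[19]=-20.000 → step 20: x=-1.013, v=-4.567, θ₁=0.780, ω₁=5.145, θ₂=0.590, ω₂=1.775
apply F[20]=-20.000 → step 21: x=-1.104, v=-4.588, θ₁=0.884, ω₁=5.223, θ₂=0.628, ω₂=2.022
apply F[21]=-20.000 → step 22: x=-1.196, v=-4.585, θ₁=0.989, ω₁=5.264, θ₂=0.671, ω₂=2.339
apply F[22]=-20.000 → step 23: x=-1.287, v=-4.561, θ₁=1.094, ω₁=5.275, θ₂=0.722, ω₂=2.720
apply F[23]=-20.000 → step 24: x=-1.378, v=-4.519, θ₁=1.199, ω₁=5.262, θ₂=0.780, ω₂=3.154
apply F[24]=-20.000 → step 25: x=-1.468, v=-4.461, θ₁=1.304, ω₁=5.228, θ₂=0.848, ω₂=3.636
apply F[25]=-20.000 → step 26: x=-1.557, v=-4.387, θ₁=1.408, ω₁=5.171, θ₂=0.926, ω₂=4.159
apply F[26]=-20.000 → step 27: x=-1.643, v=-4.297, θ₁=1.511, ω₁=5.093, θ₂=1.015, ω₂=4.719
apply F[27]=-20.000 → step 28: x=-1.728, v=-4.190, θ₁=1.612, ω₁=4.991, θ₂=1.115, ω₂=5.309
apply F[28]=-20.000 → step 29: x=-1.811, v=-4.063, θ₁=1.711, ω₁=4.867, θ₂=1.227, ω₂=5.924
apply F[29]=-20.000 → step 30: x=-1.891, v=-3.913, θ₁=1.807, ω₁=4.726, θ₂=1.352, ω₂=6.558
apply F[30]=-20.000 → step 31: x=-1.967, v=-3.734, θ₁=1.900, ω₁=4.578, θ₂=1.490, ω₂=7.199
apply F[31]=-20.000 → step 32: x=-2.040, v=-3.520, θ₁=1.990, ω₁=4.446, θ₂=1.640, ω₂=7.829
apply F[32]=-20.000 → step 33: x=-2.108, v=-3.264, θ₁=2.078, ω₁=4.366, θ₂=1.802, ω₂=8.418
apply F[33]=-20.000 → step 34: x=-2.170, v=-2.961, θ₁=2.165, ω₁=4.387, θ₂=1.976, ω₂=8.921
apply F[34]=-20.000 → step 35: x=-2.226, v=-2.613, θ₁=2.254, ω₁=4.568, θ₂=2.158, ω₂=9.275
apply F[35]=-20.000 → step 36: x=-2.274, v=-2.228, θ₁=2.349, ω₁=4.953, θ₂=2.346, ω₂=9.413
|θ₁| = 1.408 > 1.392 first at step 26.

Answer: 26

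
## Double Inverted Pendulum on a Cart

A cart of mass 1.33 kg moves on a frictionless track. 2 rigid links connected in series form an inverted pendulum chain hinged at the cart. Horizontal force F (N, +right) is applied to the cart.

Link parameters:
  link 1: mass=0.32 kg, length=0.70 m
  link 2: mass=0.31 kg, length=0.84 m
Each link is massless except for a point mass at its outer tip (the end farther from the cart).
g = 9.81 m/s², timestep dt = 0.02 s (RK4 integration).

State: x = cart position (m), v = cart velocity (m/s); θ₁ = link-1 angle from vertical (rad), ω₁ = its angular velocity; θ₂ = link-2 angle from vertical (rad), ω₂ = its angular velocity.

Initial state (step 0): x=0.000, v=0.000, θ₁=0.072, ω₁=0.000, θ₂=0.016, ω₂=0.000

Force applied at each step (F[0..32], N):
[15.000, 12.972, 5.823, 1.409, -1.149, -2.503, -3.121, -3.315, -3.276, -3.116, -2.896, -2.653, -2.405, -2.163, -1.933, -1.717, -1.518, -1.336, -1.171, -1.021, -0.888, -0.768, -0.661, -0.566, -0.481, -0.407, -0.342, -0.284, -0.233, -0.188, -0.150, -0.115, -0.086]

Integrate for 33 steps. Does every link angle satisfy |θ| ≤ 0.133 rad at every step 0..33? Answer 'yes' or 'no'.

Answer: yes

Derivation:
apply F[0]=+15.000 → step 1: x=0.002, v=0.218, θ₁=0.069, ω₁=-0.275, θ₂=0.016, ω₂=-0.027
apply F[1]=+12.972 → step 2: x=0.008, v=0.407, θ₁=0.061, ω₁=-0.512, θ₂=0.015, ω₂=-0.051
apply F[2]=+5.823 → step 3: x=0.017, v=0.490, θ₁=0.050, ω₁=-0.602, θ₂=0.014, ω₂=-0.071
apply F[3]=+1.409 → step 4: x=0.027, v=0.507, θ₁=0.038, ω₁=-0.606, θ₂=0.012, ω₂=-0.085
apply F[4]=-1.149 → step 5: x=0.037, v=0.487, θ₁=0.027, ω₁=-0.563, θ₂=0.010, ω₂=-0.094
apply F[5]=-2.503 → step 6: x=0.047, v=0.447, θ₁=0.016, ω₁=-0.497, θ₂=0.008, ω₂=-0.099
apply F[6]=-3.121 → step 7: x=0.055, v=0.399, θ₁=0.007, ω₁=-0.424, θ₂=0.006, ω₂=-0.101
apply F[7]=-3.315 → step 8: x=0.063, v=0.349, θ₁=-0.001, ω₁=-0.353, θ₂=0.004, ω₂=-0.100
apply F[8]=-3.276 → step 9: x=0.069, v=0.300, θ₁=-0.007, ω₁=-0.286, θ₂=0.002, ω₂=-0.096
apply F[9]=-3.116 → step 10: x=0.075, v=0.254, θ₁=-0.013, ω₁=-0.227, θ₂=0.001, ω₂=-0.091
apply F[10]=-2.896 → step 11: x=0.079, v=0.212, θ₁=-0.017, ω₁=-0.174, θ₂=-0.001, ω₂=-0.084
apply F[11]=-2.653 → step 12: x=0.083, v=0.174, θ₁=-0.020, ω₁=-0.129, θ₂=-0.003, ω₂=-0.077
apply F[12]=-2.405 → step 13: x=0.086, v=0.140, θ₁=-0.022, ω₁=-0.091, θ₂=-0.004, ω₂=-0.069
apply F[13]=-2.163 → step 14: x=0.089, v=0.109, θ₁=-0.023, ω₁=-0.059, θ₂=-0.006, ω₂=-0.061
apply F[14]=-1.933 → step 15: x=0.091, v=0.082, θ₁=-0.024, ω₁=-0.032, θ₂=-0.007, ω₂=-0.053
apply F[15]=-1.717 → step 16: x=0.092, v=0.059, θ₁=-0.025, ω₁=-0.010, θ₂=-0.008, ω₂=-0.045
apply F[16]=-1.518 → step 17: x=0.093, v=0.038, θ₁=-0.025, ω₁=0.008, θ₂=-0.008, ω₂=-0.037
apply F[17]=-1.336 → step 18: x=0.094, v=0.020, θ₁=-0.024, ω₁=0.022, θ₂=-0.009, ω₂=-0.030
apply F[18]=-1.171 → step 19: x=0.094, v=0.005, θ₁=-0.024, ω₁=0.034, θ₂=-0.010, ω₂=-0.023
apply F[19]=-1.021 → step 20: x=0.094, v=-0.008, θ₁=-0.023, ω₁=0.042, θ₂=-0.010, ω₂=-0.017
apply F[20]=-0.888 → step 21: x=0.094, v=-0.019, θ₁=-0.022, ω₁=0.049, θ₂=-0.010, ω₂=-0.011
apply F[21]=-0.768 → step 22: x=0.093, v=-0.029, θ₁=-0.021, ω₁=0.053, θ₂=-0.010, ω₂=-0.006
apply F[22]=-0.661 → step 23: x=0.092, v=-0.037, θ₁=-0.020, ω₁=0.056, θ₂=-0.011, ω₂=-0.001
apply F[23]=-0.566 → step 24: x=0.092, v=-0.044, θ₁=-0.019, ω₁=0.058, θ₂=-0.011, ω₂=0.003
apply F[24]=-0.481 → step 25: x=0.091, v=-0.049, θ₁=-0.018, ω₁=0.059, θ₂=-0.010, ω₂=0.006
apply F[25]=-0.407 → step 26: x=0.090, v=-0.054, θ₁=-0.017, ω₁=0.058, θ₂=-0.010, ω₂=0.009
apply F[26]=-0.342 → step 27: x=0.089, v=-0.057, θ₁=-0.015, ω₁=0.058, θ₂=-0.010, ω₂=0.012
apply F[27]=-0.284 → step 28: x=0.087, v=-0.060, θ₁=-0.014, ω₁=0.056, θ₂=-0.010, ω₂=0.014
apply F[28]=-0.233 → step 29: x=0.086, v=-0.063, θ₁=-0.013, ω₁=0.054, θ₂=-0.010, ω₂=0.016
apply F[29]=-0.188 → step 30: x=0.085, v=-0.064, θ₁=-0.012, ω₁=0.052, θ₂=-0.009, ω₂=0.018
apply F[30]=-0.150 → step 31: x=0.084, v=-0.065, θ₁=-0.011, ω₁=0.050, θ₂=-0.009, ω₂=0.019
apply F[31]=-0.115 → step 32: x=0.082, v=-0.066, θ₁=-0.010, ω₁=0.048, θ₂=-0.008, ω₂=0.020
apply F[32]=-0.086 → step 33: x=0.081, v=-0.067, θ₁=-0.009, ω₁=0.045, θ₂=-0.008, ω₂=0.020
Max |angle| over trajectory = 0.072 rad; bound = 0.133 → within bound.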